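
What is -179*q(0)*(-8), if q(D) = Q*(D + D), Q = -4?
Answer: 0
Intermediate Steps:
q(D) = -8*D (q(D) = -4*(D + D) = -8*D)
-179*q(0)*(-8) = -(-1432)*0*(-8) = -179*0*(-8) = 0*(-8) = 0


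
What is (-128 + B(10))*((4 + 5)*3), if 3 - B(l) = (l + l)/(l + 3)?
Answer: -44415/13 ≈ -3416.5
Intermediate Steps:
B(l) = 3 - 2*l/(3 + l) (B(l) = 3 - (l + l)/(l + 3) = 3 - 2*l/(3 + l))
(-128 + B(10))*((4 + 5)*3) = (-128 + (9 + 10)/(3 + 10))*((4 + 5)*3) = (-128 + 19/13)*(9*3) = (-128 + (1/13)*19)*27 = (-128 + 19/13)*27 = -1645/13*27 = -44415/13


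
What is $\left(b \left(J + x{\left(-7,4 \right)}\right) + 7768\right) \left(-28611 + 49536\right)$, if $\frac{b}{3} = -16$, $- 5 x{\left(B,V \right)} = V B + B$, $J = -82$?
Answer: $237875400$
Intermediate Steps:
$x{\left(B,V \right)} = - \frac{B}{5} - \frac{B V}{5}$ ($x{\left(B,V \right)} = - \frac{V B + B}{5} = - \frac{B V + B}{5} = - \frac{B + B V}{5} = - \frac{B}{5} - \frac{B V}{5}$)
$b = -48$ ($b = 3 \left(-16\right) = -48$)
$\left(b \left(J + x{\left(-7,4 \right)}\right) + 7768\right) \left(-28611 + 49536\right) = \left(- 48 \left(-82 - - \frac{7 \left(1 + 4\right)}{5}\right) + 7768\right) \left(-28611 + 49536\right) = \left(- 48 \left(-82 - \left(- \frac{7}{5}\right) 5\right) + 7768\right) 20925 = \left(- 48 \left(-82 + 7\right) + 7768\right) 20925 = \left(\left(-48\right) \left(-75\right) + 7768\right) 20925 = \left(3600 + 7768\right) 20925 = 11368 \cdot 20925 = 237875400$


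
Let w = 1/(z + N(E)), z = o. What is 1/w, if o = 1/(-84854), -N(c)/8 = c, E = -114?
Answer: 77386847/84854 ≈ 912.00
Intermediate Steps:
N(c) = -8*c
o = -1/84854 ≈ -1.1785e-5
z = -1/84854 ≈ -1.1785e-5
w = 84854/77386847 (w = 1/(-1/84854 - 8*(-114)) = 1/(-1/84854 + 912) = 1/(77386847/84854) = 84854/77386847 ≈ 0.0010965)
1/w = 1/(84854/77386847) = 77386847/84854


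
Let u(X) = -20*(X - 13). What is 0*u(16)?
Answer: 0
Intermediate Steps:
u(X) = 260 - 20*X (u(X) = -20*(-13 + X) = 260 - 20*X)
0*u(16) = 0*(260 - 20*16) = 0*(260 - 320) = 0*(-60) = 0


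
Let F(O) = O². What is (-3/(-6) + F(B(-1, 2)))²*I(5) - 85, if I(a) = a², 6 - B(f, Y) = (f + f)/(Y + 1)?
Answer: 16334485/324 ≈ 50415.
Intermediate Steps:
B(f, Y) = 6 - 2*f/(1 + Y) (B(f, Y) = 6 - (f + f)/(Y + 1) = 6 - 2*f/(1 + Y))
(-3/(-6) + F(B(-1, 2)))²*I(5) - 85 = (-3/(-6) + (2*(3 - 1*(-1) + 3*2)/(1 + 2))²)²*5² - 85 = (-3*(-⅙) + (2*(3 + 1 + 6)/3)²)²*25 - 85 = (½ + (2*(⅓)*10)²)²*25 - 85 = (½ + (20/3)²)²*25 - 85 = (½ + 400/9)²*25 - 85 = (809/18)²*25 - 85 = (654481/324)*25 - 85 = 16362025/324 - 85 = 16334485/324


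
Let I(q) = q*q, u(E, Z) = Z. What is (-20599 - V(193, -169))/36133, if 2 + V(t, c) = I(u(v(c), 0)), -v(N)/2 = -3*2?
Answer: -20597/36133 ≈ -0.57003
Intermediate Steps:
v(N) = 12 (v(N) = -(-6)*2 = -2*(-6) = 12)
I(q) = q²
V(t, c) = -2 (V(t, c) = -2 + 0² = -2 + 0 = -2)
(-20599 - V(193, -169))/36133 = (-20599 - 1*(-2))/36133 = (-20599 + 2)*(1/36133) = -20597*1/36133 = -20597/36133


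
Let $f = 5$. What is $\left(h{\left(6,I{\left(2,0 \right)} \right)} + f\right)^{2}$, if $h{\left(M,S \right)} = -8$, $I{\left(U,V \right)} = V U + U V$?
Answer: $9$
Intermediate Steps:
$I{\left(U,V \right)} = 2 U V$ ($I{\left(U,V \right)} = U V + U V = 2 U V$)
$\left(h{\left(6,I{\left(2,0 \right)} \right)} + f\right)^{2} = \left(-8 + 5\right)^{2} = \left(-3\right)^{2} = 9$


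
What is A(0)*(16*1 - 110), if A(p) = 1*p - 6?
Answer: 564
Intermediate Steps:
A(p) = -6 + p (A(p) = p - 6 = -6 + p)
A(0)*(16*1 - 110) = (-6 + 0)*(16*1 - 110) = -6*(16 - 110) = -6*(-94) = 564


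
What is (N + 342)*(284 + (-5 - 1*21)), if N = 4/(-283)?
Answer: 24969756/283 ≈ 88232.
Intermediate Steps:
N = -4/283 (N = 4*(-1/283) = -4/283 ≈ -0.014134)
(N + 342)*(284 + (-5 - 1*21)) = (-4/283 + 342)*(284 + (-5 - 1*21)) = 96782*(284 + (-5 - 21))/283 = 96782*(284 - 26)/283 = (96782/283)*258 = 24969756/283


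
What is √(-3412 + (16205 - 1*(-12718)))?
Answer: √25511 ≈ 159.72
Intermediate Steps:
√(-3412 + (16205 - 1*(-12718))) = √(-3412 + (16205 + 12718)) = √(-3412 + 28923) = √25511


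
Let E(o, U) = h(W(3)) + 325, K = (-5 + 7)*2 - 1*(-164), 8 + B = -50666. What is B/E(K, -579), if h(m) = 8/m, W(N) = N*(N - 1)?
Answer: -152022/979 ≈ -155.28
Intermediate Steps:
B = -50674 (B = -8 - 50666 = -50674)
W(N) = N*(-1 + N)
K = 168 (K = 2*2 + 164 = 4 + 164 = 168)
E(o, U) = 979/3 (E(o, U) = 8/((3*(-1 + 3))) + 325 = 8/((3*2)) + 325 = 8/6 + 325 = 8*(⅙) + 325 = 4/3 + 325 = 979/3)
B/E(K, -579) = -50674/979/3 = -50674*3/979 = -152022/979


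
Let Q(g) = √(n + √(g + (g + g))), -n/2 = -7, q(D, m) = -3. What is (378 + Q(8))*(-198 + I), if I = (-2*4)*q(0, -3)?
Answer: -65772 - 174*√(14 + 2*√6) ≈ -66528.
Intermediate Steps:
n = 14 (n = -2*(-7) = 14)
Q(g) = √(14 + √3*√g) (Q(g) = √(14 + √(g + (g + g))) = √(14 + √(g + 2*g)) = √(14 + √(3*g)) = √(14 + √3*√g))
I = 24 (I = -2*4*(-3) = -8*(-3) = 24)
(378 + Q(8))*(-198 + I) = (378 + √(14 + √3*√8))*(-198 + 24) = (378 + √(14 + √3*(2*√2)))*(-174) = (378 + √(14 + 2*√6))*(-174) = -65772 - 174*√(14 + 2*√6)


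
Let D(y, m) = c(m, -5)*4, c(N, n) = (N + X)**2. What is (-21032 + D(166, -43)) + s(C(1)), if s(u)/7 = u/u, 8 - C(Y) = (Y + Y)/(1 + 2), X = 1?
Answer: -13969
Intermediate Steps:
C(Y) = 8 - 2*Y/3 (C(Y) = 8 - (Y + Y)/(1 + 2) = 8 - 2*Y/3)
s(u) = 7 (s(u) = 7*(u/u) = 7*1 = 7)
c(N, n) = (1 + N)**2 (c(N, n) = (N + 1)**2 = (1 + N)**2)
D(y, m) = 4*(1 + m)**2 (D(y, m) = (1 + m)**2*4 = 4*(1 + m)**2)
(-21032 + D(166, -43)) + s(C(1)) = (-21032 + 4*(1 - 43)**2) + 7 = (-21032 + 4*(-42)**2) + 7 = (-21032 + 4*1764) + 7 = (-21032 + 7056) + 7 = -13976 + 7 = -13969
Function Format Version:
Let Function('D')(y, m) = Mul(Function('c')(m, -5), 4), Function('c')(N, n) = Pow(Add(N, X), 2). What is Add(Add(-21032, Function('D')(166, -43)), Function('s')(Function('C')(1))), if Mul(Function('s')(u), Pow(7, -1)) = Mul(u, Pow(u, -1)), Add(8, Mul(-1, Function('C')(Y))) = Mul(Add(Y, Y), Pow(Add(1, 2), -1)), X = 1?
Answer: -13969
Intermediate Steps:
Function('C')(Y) = Add(8, Mul(Rational(-2, 3), Y)) (Function('C')(Y) = Add(8, Mul(-1, Mul(Add(Y, Y), Pow(Add(1, 2), -1)))) = Add(8, Mul(-1, Mul(Mul(2, Y), Pow(3, -1)))) = Add(8, Mul(-1, Mul(Mul(2, Y), Rational(1, 3)))) = Add(8, Mul(-1, Mul(Rational(2, 3), Y))) = Add(8, Mul(Rational(-2, 3), Y)))
Function('s')(u) = 7 (Function('s')(u) = Mul(7, Mul(u, Pow(u, -1))) = Mul(7, 1) = 7)
Function('c')(N, n) = Pow(Add(1, N), 2) (Function('c')(N, n) = Pow(Add(N, 1), 2) = Pow(Add(1, N), 2))
Function('D')(y, m) = Mul(4, Pow(Add(1, m), 2)) (Function('D')(y, m) = Mul(Pow(Add(1, m), 2), 4) = Mul(4, Pow(Add(1, m), 2)))
Add(Add(-21032, Function('D')(166, -43)), Function('s')(Function('C')(1))) = Add(Add(-21032, Mul(4, Pow(Add(1, -43), 2))), 7) = Add(Add(-21032, Mul(4, Pow(-42, 2))), 7) = Add(Add(-21032, Mul(4, 1764)), 7) = Add(Add(-21032, 7056), 7) = Add(-13976, 7) = -13969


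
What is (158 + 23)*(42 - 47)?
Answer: -905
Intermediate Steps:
(158 + 23)*(42 - 47) = 181*(-5) = -905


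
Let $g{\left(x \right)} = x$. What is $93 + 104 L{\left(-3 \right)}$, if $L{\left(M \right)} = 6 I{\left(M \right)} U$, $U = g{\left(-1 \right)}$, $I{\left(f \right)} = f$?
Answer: $1965$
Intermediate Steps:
$U = -1$
$L{\left(M \right)} = - 6 M$ ($L{\left(M \right)} = 6 M \left(-1\right) = - 6 M$)
$93 + 104 L{\left(-3 \right)} = 93 + 104 \left(\left(-6\right) \left(-3\right)\right) = 93 + 104 \cdot 18 = 93 + 1872 = 1965$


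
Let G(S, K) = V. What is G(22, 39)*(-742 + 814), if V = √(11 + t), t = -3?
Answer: 144*√2 ≈ 203.65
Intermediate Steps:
V = 2*√2 (V = √(11 - 3) = √8 = 2*√2 ≈ 2.8284)
G(S, K) = 2*√2
G(22, 39)*(-742 + 814) = (2*√2)*(-742 + 814) = (2*√2)*72 = 144*√2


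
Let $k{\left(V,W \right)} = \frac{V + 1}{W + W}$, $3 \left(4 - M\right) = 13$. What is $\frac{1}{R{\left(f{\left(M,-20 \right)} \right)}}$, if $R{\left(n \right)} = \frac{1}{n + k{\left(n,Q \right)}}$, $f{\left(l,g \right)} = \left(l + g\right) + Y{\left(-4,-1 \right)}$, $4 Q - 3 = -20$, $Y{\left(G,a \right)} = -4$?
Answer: $- \frac{367}{17} \approx -21.588$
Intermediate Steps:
$M = - \frac{1}{3}$ ($M = 4 - \frac{13}{3} = - \frac{1}{3} \approx -0.33333$)
$Q = - \frac{17}{4}$ ($Q = \frac{3}{4} + \frac{1}{4} \left(-20\right) = \frac{3}{4} - 5 = - \frac{17}{4} \approx -4.25$)
$f{\left(l,g \right)} = -4 + g + l$ ($f{\left(l,g \right)} = \left(l + g\right) - 4 = \left(g + l\right) - 4 = -4 + g + l$)
$k{\left(V,W \right)} = \frac{1 + V}{2 W}$
$R{\left(n \right)} = \frac{1}{- \frac{2}{17} + \frac{15 n}{17}}$ ($R{\left(n \right)} = \frac{1}{n + \frac{1 + n}{2 \left(- \frac{17}{4}\right)}} = \frac{1}{n + \frac{1}{2} \left(- \frac{4}{17}\right) \left(1 + n\right)} = \frac{1}{n - \left(\frac{2}{17} + \frac{2 n}{17}\right)} = \frac{1}{- \frac{2}{17} + \frac{15 n}{17}}$)
$\frac{1}{R{\left(f{\left(M,-20 \right)} \right)}} = \frac{1}{17 \frac{1}{-2 + 15 \left(-4 - 20 - \frac{1}{3}\right)}} = \frac{1}{17 \frac{1}{-2 + 15 \left(- \frac{73}{3}\right)}} = \frac{1}{17 \frac{1}{-2 - 365}} = \frac{1}{17 \frac{1}{-367}} = \frac{1}{17 \left(- \frac{1}{367}\right)} = \frac{1}{- \frac{17}{367}} = - \frac{367}{17}$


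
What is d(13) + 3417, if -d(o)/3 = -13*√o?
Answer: 3417 + 39*√13 ≈ 3557.6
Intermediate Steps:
d(o) = 39*√o (d(o) = -(-39)*√o = 39*√o)
d(13) + 3417 = 39*√13 + 3417 = 3417 + 39*√13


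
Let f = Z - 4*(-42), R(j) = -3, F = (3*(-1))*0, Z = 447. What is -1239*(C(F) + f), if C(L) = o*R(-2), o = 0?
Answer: -761985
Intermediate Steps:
F = 0 (F = -3*0 = 0)
f = 615 (f = 447 - 4*(-42) = 447 - 1*(-168) = 447 + 168 = 615)
C(L) = 0 (C(L) = 0*(-3) = 0)
-1239*(C(F) + f) = -1239*(0 + 615) = -1239*615 = -761985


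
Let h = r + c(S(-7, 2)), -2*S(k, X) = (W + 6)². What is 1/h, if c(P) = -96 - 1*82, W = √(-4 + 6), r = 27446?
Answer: 1/27268 ≈ 3.6673e-5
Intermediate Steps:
W = √2 ≈ 1.4142
S(k, X) = -(6 + √2)²/2 (S(k, X) = -(√2 + 6)²/2 = -(6 + √2)²/2)
c(P) = -178 (c(P) = -96 - 82 = -178)
h = 27268 (h = 27446 - 178 = 27268)
1/h = 1/27268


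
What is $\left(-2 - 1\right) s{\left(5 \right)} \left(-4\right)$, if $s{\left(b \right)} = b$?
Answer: $60$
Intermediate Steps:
$\left(-2 - 1\right) s{\left(5 \right)} \left(-4\right) = \left(-2 - 1\right) 5 \left(-4\right) = \left(-3\right) 5 \left(-4\right) = \left(-15\right) \left(-4\right) = 60$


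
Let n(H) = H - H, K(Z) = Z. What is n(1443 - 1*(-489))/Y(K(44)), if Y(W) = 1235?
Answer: 0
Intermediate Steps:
n(H) = 0
n(1443 - 1*(-489))/Y(K(44)) = 0/1235 = 0*(1/1235) = 0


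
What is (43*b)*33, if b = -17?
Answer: -24123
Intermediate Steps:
(43*b)*33 = (43*(-17))*33 = -731*33 = -24123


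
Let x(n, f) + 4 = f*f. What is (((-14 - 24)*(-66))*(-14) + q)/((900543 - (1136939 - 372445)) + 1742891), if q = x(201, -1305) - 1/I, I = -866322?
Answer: 1444946260699/1627767058680 ≈ 0.88769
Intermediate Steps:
x(n, f) = -4 + f**2 (x(n, f) = -4 + f*f = -4 + f**2)
q = 1475364558763/866322 (q = (-4 + (-1305)**2) - 1/(-866322) = (-4 + 1703025) - 1*(-1/866322) = 1703021 + 1/866322 = 1475364558763/866322 ≈ 1.7030e+6)
(((-14 - 24)*(-66))*(-14) + q)/((900543 - (1136939 - 372445)) + 1742891) = (((-14 - 24)*(-66))*(-14) + 1475364558763/866322)/((900543 - (1136939 - 372445)) + 1742891) = (-38*(-66)*(-14) + 1475364558763/866322)/((900543 - 1*764494) + 1742891) = (2508*(-14) + 1475364558763/866322)/((900543 - 764494) + 1742891) = (-35112 + 1475364558763/866322)/(136049 + 1742891) = (1444946260699/866322)/1878940 = (1444946260699/866322)*(1/1878940) = 1444946260699/1627767058680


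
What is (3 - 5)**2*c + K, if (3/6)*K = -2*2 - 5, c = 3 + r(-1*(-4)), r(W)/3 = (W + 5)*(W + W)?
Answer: 858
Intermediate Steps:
r(W) = 6*W*(5 + W) (r(W) = 3*((W + 5)*(W + W)) = 3*((5 + W)*(2*W)) = 3*(2*W*(5 + W)) = 6*W*(5 + W))
c = 219 (c = 3 + 6*(-1*(-4))*(5 - 1*(-4)) = 3 + 6*4*(5 + 4) = 3 + 6*4*9 = 3 + 216 = 219)
K = -18 (K = 2*(-2*2 - 5) = 2*(-4 - 5) = 2*(-9) = -18)
(3 - 5)**2*c + K = (3 - 5)**2*219 - 18 = (-2)**2*219 - 18 = 4*219 - 18 = 876 - 18 = 858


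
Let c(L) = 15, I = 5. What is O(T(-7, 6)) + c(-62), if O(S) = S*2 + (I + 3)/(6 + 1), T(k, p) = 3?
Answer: 155/7 ≈ 22.143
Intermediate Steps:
O(S) = 8/7 + 2*S (O(S) = S*2 + (5 + 3)/(6 + 1) = 2*S + 8/7 = 8/7 + 2*S)
O(T(-7, 6)) + c(-62) = (8/7 + 2*3) + 15 = (8/7 + 6) + 15 = 50/7 + 15 = 155/7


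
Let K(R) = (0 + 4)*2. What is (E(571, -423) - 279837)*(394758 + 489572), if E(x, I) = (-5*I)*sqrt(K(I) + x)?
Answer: -247468254210 + 1870357950*sqrt(579) ≈ -2.0246e+11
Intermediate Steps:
K(R) = 8 (K(R) = 4*2 = 8)
E(x, I) = -5*I*sqrt(8 + x) (E(x, I) = (-5*I)*sqrt(8 + x) = -5*I*sqrt(8 + x))
(E(571, -423) - 279837)*(394758 + 489572) = (-5*(-423)*sqrt(8 + 571) - 279837)*(394758 + 489572) = (-5*(-423)*sqrt(579) - 279837)*884330 = (2115*sqrt(579) - 279837)*884330 = (-279837 + 2115*sqrt(579))*884330 = -247468254210 + 1870357950*sqrt(579)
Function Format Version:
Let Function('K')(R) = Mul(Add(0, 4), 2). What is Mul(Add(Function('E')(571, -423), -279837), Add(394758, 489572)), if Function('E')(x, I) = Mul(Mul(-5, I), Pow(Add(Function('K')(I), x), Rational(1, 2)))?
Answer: Add(-247468254210, Mul(1870357950, Pow(579, Rational(1, 2)))) ≈ -2.0246e+11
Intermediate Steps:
Function('K')(R) = 8 (Function('K')(R) = Mul(4, 2) = 8)
Function('E')(x, I) = Mul(-5, I, Pow(Add(8, x), Rational(1, 2))) (Function('E')(x, I) = Mul(Mul(-5, I), Pow(Add(8, x), Rational(1, 2))) = Mul(-5, I, Pow(Add(8, x), Rational(1, 2))))
Mul(Add(Function('E')(571, -423), -279837), Add(394758, 489572)) = Mul(Add(Mul(-5, -423, Pow(Add(8, 571), Rational(1, 2))), -279837), Add(394758, 489572)) = Mul(Add(Mul(-5, -423, Pow(579, Rational(1, 2))), -279837), 884330) = Mul(Add(Mul(2115, Pow(579, Rational(1, 2))), -279837), 884330) = Mul(Add(-279837, Mul(2115, Pow(579, Rational(1, 2)))), 884330) = Add(-247468254210, Mul(1870357950, Pow(579, Rational(1, 2))))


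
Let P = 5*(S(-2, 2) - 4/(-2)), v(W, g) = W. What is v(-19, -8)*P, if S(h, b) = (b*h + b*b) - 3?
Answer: 95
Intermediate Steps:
S(h, b) = -3 + b**2 + b*h (S(h, b) = (b*h + b**2) - 3 = (b**2 + b*h) - 3 = -3 + b**2 + b*h)
P = -5 (P = 5*((-3 + 2**2 + 2*(-2)) - 4/(-2)) = 5*((-3 + 4 - 4) - 4*(-1/2)) = 5*(-3 + 2) = 5*(-1) = -5)
v(-19, -8)*P = -19*(-5) = 95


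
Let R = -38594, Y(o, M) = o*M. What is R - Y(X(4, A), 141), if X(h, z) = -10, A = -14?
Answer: -37184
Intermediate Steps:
Y(o, M) = M*o
R - Y(X(4, A), 141) = -38594 - 141*(-10) = -38594 - 1*(-1410) = -38594 + 1410 = -37184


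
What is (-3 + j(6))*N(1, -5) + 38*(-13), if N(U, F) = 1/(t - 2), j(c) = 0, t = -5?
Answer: -3455/7 ≈ -493.57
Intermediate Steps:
N(U, F) = -1/7 (N(U, F) = 1/(-5 - 2) = 1/(-7) = -1/7)
(-3 + j(6))*N(1, -5) + 38*(-13) = (-3 + 0)*(-1/7) + 38*(-13) = -3*(-1/7) - 494 = 3/7 - 494 = -3455/7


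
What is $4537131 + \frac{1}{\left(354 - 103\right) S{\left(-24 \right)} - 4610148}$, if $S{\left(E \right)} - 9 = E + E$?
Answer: $\frac{20961259380746}{4619937} \approx 4.5371 \cdot 10^{6}$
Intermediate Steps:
$S{\left(E \right)} = 9 + 2 E$ ($S{\left(E \right)} = 9 + \left(E + E\right) = 9 + 2 E$)
$4537131 + \frac{1}{\left(354 - 103\right) S{\left(-24 \right)} - 4610148} = 4537131 + \frac{1}{\left(354 - 103\right) \left(9 + 2 \left(-24\right)\right) - 4610148} = 4537131 + \frac{1}{251 \left(9 - 48\right) - 4610148} = 4537131 + \frac{1}{251 \left(-39\right) - 4610148} = 4537131 + \frac{1}{-9789 - 4610148} = 4537131 + \frac{1}{-4619937} = 4537131 - \frac{1}{4619937} = \frac{20961259380746}{4619937}$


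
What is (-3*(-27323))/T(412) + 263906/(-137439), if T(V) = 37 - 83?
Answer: -11277877067/6322194 ≈ -1783.9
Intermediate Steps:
T(V) = -46
(-3*(-27323))/T(412) + 263906/(-137439) = -3*(-27323)/(-46) + 263906/(-137439) = 81969*(-1/46) + 263906*(-1/137439) = -81969/46 - 263906/137439 = -11277877067/6322194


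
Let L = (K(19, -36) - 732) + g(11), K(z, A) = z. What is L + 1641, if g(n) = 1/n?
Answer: 10209/11 ≈ 928.09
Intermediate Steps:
L = -7842/11 (L = (19 - 732) + 1/11 = -713 + 1/11 = -7842/11 ≈ -712.91)
L + 1641 = -7842/11 + 1641 = 10209/11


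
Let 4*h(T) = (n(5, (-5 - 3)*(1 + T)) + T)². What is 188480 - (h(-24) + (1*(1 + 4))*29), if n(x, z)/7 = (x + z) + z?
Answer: -5939229/4 ≈ -1.4848e+6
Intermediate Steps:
n(x, z) = 7*x + 14*z (n(x, z) = 7*((x + z) + z) = 7*(x + 2*z) = 7*x + 14*z)
h(T) = (-77 - 111*T)²/4 (h(T) = ((7*5 + 14*((-5 - 3)*(1 + T))) + T)²/4 = ((35 + 14*(-8*(1 + T))) + T)²/4 = ((35 + 14*(-8 - 8*T)) + T)²/4 = ((35 + (-112 - 112*T)) + T)²/4 = ((-77 - 112*T) + T)²/4 = (-77 - 111*T)²/4)
188480 - (h(-24) + (1*(1 + 4))*29) = 188480 - ((77 + 111*(-24))²/4 + (1*(1 + 4))*29) = 188480 - ((77 - 2664)²/4 + (1*5)*29) = 188480 - ((¼)*(-2587)² + 5*29) = 188480 - ((¼)*6692569 + 145) = 188480 - (6692569/4 + 145) = 188480 - 1*6693149/4 = 188480 - 6693149/4 = -5939229/4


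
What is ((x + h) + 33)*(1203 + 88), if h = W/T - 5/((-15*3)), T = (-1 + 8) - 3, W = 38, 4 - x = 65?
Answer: -427321/18 ≈ -23740.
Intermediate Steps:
x = -61 (x = 4 - 1*65 = 4 - 65 = -61)
T = 4 (T = 7 - 3 = 4)
h = 173/18 (h = 38/4 - 5/((-15*3)) = 38*(¼) - 5/(-45) = 19/2 - 5*(-1/45) = 19/2 + ⅑ = 173/18 ≈ 9.6111)
((x + h) + 33)*(1203 + 88) = ((-61 + 173/18) + 33)*(1203 + 88) = (-925/18 + 33)*1291 = -331/18*1291 = -427321/18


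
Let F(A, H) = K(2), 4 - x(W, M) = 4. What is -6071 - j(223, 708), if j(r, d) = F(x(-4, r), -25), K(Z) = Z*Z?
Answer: -6075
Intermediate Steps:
x(W, M) = 0 (x(W, M) = 4 - 1*4 = 4 - 4 = 0)
K(Z) = Z²
F(A, H) = 4 (F(A, H) = 2² = 4)
j(r, d) = 4
-6071 - j(223, 708) = -6071 - 1*4 = -6071 - 4 = -6075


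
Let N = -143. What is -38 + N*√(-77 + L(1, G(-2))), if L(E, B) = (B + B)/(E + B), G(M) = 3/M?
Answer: -38 - 143*I*√71 ≈ -38.0 - 1204.9*I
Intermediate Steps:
L(E, B) = 2*B/(B + E) (L(E, B) = (2*B)/(B + E) = 2*B/(B + E))
-38 + N*√(-77 + L(1, G(-2))) = -38 - 143*√(-77 + 2*(3/(-2))/(3/(-2) + 1)) = -38 - 143*√(-77 + 2*(3*(-½))/(3*(-½) + 1)) = -38 - 143*√(-77 + 2*(-3/2)/(-3/2 + 1)) = -38 - 143*√(-77 + 2*(-3/2)/(-½)) = -38 - 143*√(-77 + 2*(-3/2)*(-2)) = -38 - 143*√(-77 + 6) = -38 - 143*I*√71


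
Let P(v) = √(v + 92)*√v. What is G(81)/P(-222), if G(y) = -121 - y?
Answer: 101*√7215/7215 ≈ 1.1891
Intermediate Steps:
P(v) = √v*√(92 + v) (P(v) = √(92 + v)*√v = √v*√(92 + v))
G(81)/P(-222) = (-121 - 1*81)/((√(-222)*√(92 - 222))) = (-121 - 81)/(((I*√222)*√(-130))) = -202*(-√7215/14430) = -(-101)*√7215/7215 = 101*√7215/7215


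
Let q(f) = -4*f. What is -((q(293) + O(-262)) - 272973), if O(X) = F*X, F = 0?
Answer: 274145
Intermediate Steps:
O(X) = 0 (O(X) = 0*X = 0)
-((q(293) + O(-262)) - 272973) = -((-4*293 + 0) - 272973) = -((-1172 + 0) - 272973) = -(-1172 - 272973) = -1*(-274145) = 274145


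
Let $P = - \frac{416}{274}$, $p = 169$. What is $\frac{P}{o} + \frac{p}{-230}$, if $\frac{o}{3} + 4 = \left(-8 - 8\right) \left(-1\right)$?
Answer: $- \frac{220337}{283590} \approx -0.77696$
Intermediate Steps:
$P = - \frac{208}{137}$ ($P = \left(-416\right) \frac{1}{274} = - \frac{208}{137} \approx -1.5182$)
$o = 36$ ($o = -12 + 3 \left(-8 - 8\right) \left(-1\right) = -12 + 3 \left(\left(-16\right) \left(-1\right)\right) = -12 + 3 \cdot 16 = -12 + 48 = 36$)
$\frac{P}{o} + \frac{p}{-230} = - \frac{208}{137 \cdot 36} + \frac{169}{-230} = \left(- \frac{208}{137}\right) \frac{1}{36} + 169 \left(- \frac{1}{230}\right) = - \frac{52}{1233} - \frac{169}{230} = - \frac{220337}{283590}$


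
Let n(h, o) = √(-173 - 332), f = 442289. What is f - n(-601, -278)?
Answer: 442289 - I*√505 ≈ 4.4229e+5 - 22.472*I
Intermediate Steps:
n(h, o) = I*√505 (n(h, o) = √(-505) = I*√505)
f - n(-601, -278) = 442289 - I*√505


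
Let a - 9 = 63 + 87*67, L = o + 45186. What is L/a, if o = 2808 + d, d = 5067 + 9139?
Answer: 62200/5901 ≈ 10.541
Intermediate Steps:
d = 14206
o = 17014 (o = 2808 + 14206 = 17014)
L = 62200 (L = 17014 + 45186 = 62200)
a = 5901 (a = 9 + (63 + 87*67) = 9 + (63 + 5829) = 9 + 5892 = 5901)
L/a = 62200/5901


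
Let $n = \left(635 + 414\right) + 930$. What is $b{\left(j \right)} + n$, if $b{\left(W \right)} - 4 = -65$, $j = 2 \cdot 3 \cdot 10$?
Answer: $1918$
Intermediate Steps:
$j = 60$ ($j = 6 \cdot 10 = 60$)
$b{\left(W \right)} = -61$ ($b{\left(W \right)} = 4 - 65 = -61$)
$n = 1979$ ($n = 1049 + 930 = 1979$)
$b{\left(j \right)} + n = -61 + 1979 = 1918$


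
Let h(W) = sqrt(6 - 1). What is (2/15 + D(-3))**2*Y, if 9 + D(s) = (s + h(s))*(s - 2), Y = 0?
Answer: 0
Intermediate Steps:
h(W) = sqrt(5)
D(s) = -9 + (-2 + s)*(s + sqrt(5)) (D(s) = -9 + (s + sqrt(5))*(s - 2) = -9 + (s + sqrt(5))*(-2 + s) = -9 + (-2 + s)*(s + sqrt(5)))
(2/15 + D(-3))**2*Y = (2/15 + (-9 + (-3)**2 - 2*(-3) - 2*sqrt(5) - 3*sqrt(5)))**2*0 = (2*(1/15) + (-9 + 9 + 6 - 2*sqrt(5) - 3*sqrt(5)))**2*0 = (2/15 + (6 - 5*sqrt(5)))**2*0 = (92/15 - 5*sqrt(5))**2*0 = 0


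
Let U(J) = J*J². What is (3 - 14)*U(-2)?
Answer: 88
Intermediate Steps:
U(J) = J³
(3 - 14)*U(-2) = (3 - 14)*(-2)³ = -11*(-8) = 88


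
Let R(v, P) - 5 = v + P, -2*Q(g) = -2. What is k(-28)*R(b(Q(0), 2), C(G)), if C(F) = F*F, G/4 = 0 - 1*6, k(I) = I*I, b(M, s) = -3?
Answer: 453152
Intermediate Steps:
Q(g) = 1 (Q(g) = -½*(-2) = 1)
k(I) = I²
G = -24 (G = 4*(0 - 1*6) = 4*(0 - 6) = 4*(-6) = -24)
C(F) = F²
R(v, P) = 5 + P + v (R(v, P) = 5 + (v + P) = 5 + (P + v) = 5 + P + v)
k(-28)*R(b(Q(0), 2), C(G)) = (-28)²*(5 + (-24)² - 3) = 784*(5 + 576 - 3) = 784*578 = 453152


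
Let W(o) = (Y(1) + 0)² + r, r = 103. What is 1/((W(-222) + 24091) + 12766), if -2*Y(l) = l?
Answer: 4/147841 ≈ 2.7056e-5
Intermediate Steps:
Y(l) = -l/2
W(o) = 413/4 (W(o) = (-½*1 + 0)² + 103 = (-½ + 0)² + 103 = (-½)² + 103 = ¼ + 103 = 413/4)
1/((W(-222) + 24091) + 12766) = 1/((413/4 + 24091) + 12766) = 1/(96777/4 + 12766) = 1/(147841/4) = 4/147841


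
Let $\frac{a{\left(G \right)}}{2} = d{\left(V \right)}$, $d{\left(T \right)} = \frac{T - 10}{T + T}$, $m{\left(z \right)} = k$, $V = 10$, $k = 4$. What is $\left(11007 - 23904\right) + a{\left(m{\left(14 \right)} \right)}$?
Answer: $-12897$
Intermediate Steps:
$m{\left(z \right)} = 4$
$d{\left(T \right)} = \frac{-10 + T}{2 T}$
$a{\left(G \right)} = 0$ ($a{\left(G \right)} = 2 \frac{-10 + 10}{2 \cdot 10} = 2 \cdot \frac{1}{2} \cdot \frac{1}{10} \cdot 0 = 2 \cdot 0 = 0$)
$\left(11007 - 23904\right) + a{\left(m{\left(14 \right)} \right)} = \left(11007 - 23904\right) + 0 = -12897 + 0 = -12897$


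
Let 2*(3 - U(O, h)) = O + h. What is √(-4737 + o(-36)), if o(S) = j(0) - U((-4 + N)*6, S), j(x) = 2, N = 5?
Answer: 7*I*√97 ≈ 68.942*I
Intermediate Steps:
U(O, h) = 3 - O/2 - h/2 (U(O, h) = 3 - (O + h)/2 = 3 + (-O/2 - h/2) = 3 - O/2 - h/2)
o(S) = 2 + S/2 (o(S) = 2 - (3 - (-4 + 5)*6/2 - S/2) = 2 - (3 - 6/2 - S/2) = 2 - (3 - ½*6 - S/2) = 2 - (3 - 3 - S/2) = 2 - (-1)*S/2 = 2 + S/2)
√(-4737 + o(-36)) = √(-4737 + (2 + (½)*(-36))) = √(-4737 + (2 - 18)) = √(-4737 - 16) = √(-4753) = 7*I*√97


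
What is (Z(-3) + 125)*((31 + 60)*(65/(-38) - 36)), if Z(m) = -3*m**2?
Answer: -6389747/19 ≈ -3.3630e+5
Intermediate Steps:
(Z(-3) + 125)*((31 + 60)*(65/(-38) - 36)) = (-3*(-3)**2 + 125)*((31 + 60)*(65/(-38) - 36)) = (-3*9 + 125)*(91*(65*(-1/38) - 36)) = (-27 + 125)*(91*(-65/38 - 36)) = 98*(91*(-1433/38)) = 98*(-130403/38) = -6389747/19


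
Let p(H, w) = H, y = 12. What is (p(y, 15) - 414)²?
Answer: 161604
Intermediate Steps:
(p(y, 15) - 414)² = (12 - 414)² = (-402)² = 161604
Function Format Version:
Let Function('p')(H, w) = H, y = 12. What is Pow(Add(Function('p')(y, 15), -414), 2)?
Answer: 161604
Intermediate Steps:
Pow(Add(Function('p')(y, 15), -414), 2) = Pow(Add(12, -414), 2) = Pow(-402, 2) = 161604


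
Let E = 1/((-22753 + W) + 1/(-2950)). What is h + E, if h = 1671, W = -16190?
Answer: 191967570071/114881851 ≈ 1671.0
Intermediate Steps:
E = -2950/114881851 (E = 1/((-22753 - 16190) + 1/(-2950)) = 1/(-38943 - 1/2950) = 1/(-114881851/2950) = -2950/114881851 ≈ -2.5679e-5)
h + E = 1671 - 2950/114881851 = 191967570071/114881851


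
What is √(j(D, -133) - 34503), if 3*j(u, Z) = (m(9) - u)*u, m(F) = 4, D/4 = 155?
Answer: I*√1456287/3 ≈ 402.26*I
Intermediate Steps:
D = 620 (D = 4*155 = 620)
j(u, Z) = u*(4 - u)/3 (j(u, Z) = ((4 - u)*u)/3 = (u*(4 - u))/3 = u*(4 - u)/3)
√(j(D, -133) - 34503) = √((⅓)*620*(4 - 1*620) - 34503) = √((⅓)*620*(4 - 620) - 34503) = √((⅓)*620*(-616) - 34503) = √(-381920/3 - 34503) = √(-485429/3) = I*√1456287/3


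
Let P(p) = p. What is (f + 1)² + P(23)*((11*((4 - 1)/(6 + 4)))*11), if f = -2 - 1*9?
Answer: 9349/10 ≈ 934.90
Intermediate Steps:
f = -11 (f = -2 - 9 = -11)
(f + 1)² + P(23)*((11*((4 - 1)/(6 + 4)))*11) = (-11 + 1)² + 23*((11*((4 - 1)/(6 + 4)))*11) = (-10)² + 23*((11*(3/10))*11) = 100 + 23*((11*(3*(⅒)))*11) = 100 + 23*((11*(3/10))*11) = 100 + 23*((33/10)*11) = 100 + 23*(363/10) = 100 + 8349/10 = 9349/10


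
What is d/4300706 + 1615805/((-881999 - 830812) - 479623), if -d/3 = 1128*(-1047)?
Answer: 409398320251/4714507029202 ≈ 0.086838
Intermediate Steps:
d = 3543048 (d = -3384*(-1047) = -3*(-1181016) = 3543048)
d/4300706 + 1615805/((-881999 - 830812) - 479623) = 3543048/4300706 + 1615805/((-881999 - 830812) - 479623) = 3543048*(1/4300706) + 1615805/(-1712811 - 479623) = 1771524/2150353 + 1615805/(-2192434) = 1771524/2150353 + 1615805*(-1/2192434) = 1771524/2150353 - 1615805/2192434 = 409398320251/4714507029202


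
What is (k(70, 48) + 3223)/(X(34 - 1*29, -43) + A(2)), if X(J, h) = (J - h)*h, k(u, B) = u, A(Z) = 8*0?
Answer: -3293/2064 ≈ -1.5954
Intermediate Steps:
A(Z) = 0
X(J, h) = h*(J - h)
(k(70, 48) + 3223)/(X(34 - 1*29, -43) + A(2)) = (70 + 3223)/(-43*((34 - 1*29) - 1*(-43)) + 0) = 3293/(-43*((34 - 29) + 43) + 0) = 3293/(-43*(5 + 43) + 0) = 3293/(-43*48 + 0) = 3293/(-2064 + 0) = 3293/(-2064) = 3293*(-1/2064) = -3293/2064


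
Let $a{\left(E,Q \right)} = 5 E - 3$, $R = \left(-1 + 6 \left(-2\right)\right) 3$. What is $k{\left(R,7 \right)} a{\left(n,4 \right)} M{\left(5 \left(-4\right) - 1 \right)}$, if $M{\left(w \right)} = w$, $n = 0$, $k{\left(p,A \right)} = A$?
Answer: $441$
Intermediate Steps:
$R = -39$ ($R = \left(-1 - 12\right) 3 = \left(-13\right) 3 = -39$)
$a{\left(E,Q \right)} = -3 + 5 E$
$k{\left(R,7 \right)} a{\left(n,4 \right)} M{\left(5 \left(-4\right) - 1 \right)} = 7 \left(-3 + 5 \cdot 0\right) \left(5 \left(-4\right) - 1\right) = 7 \left(-3 + 0\right) \left(-20 - 1\right) = 7 \left(-3\right) \left(-21\right) = \left(-21\right) \left(-21\right) = 441$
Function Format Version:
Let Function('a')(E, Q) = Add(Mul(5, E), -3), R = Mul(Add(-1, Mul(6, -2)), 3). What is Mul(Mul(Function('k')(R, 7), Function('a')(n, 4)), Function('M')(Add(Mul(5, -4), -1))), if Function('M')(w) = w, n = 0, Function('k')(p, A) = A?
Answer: 441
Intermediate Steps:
R = -39 (R = Mul(Add(-1, -12), 3) = Mul(-13, 3) = -39)
Function('a')(E, Q) = Add(-3, Mul(5, E))
Mul(Mul(Function('k')(R, 7), Function('a')(n, 4)), Function('M')(Add(Mul(5, -4), -1))) = Mul(Mul(7, Add(-3, Mul(5, 0))), Add(Mul(5, -4), -1)) = Mul(Mul(7, Add(-3, 0)), Add(-20, -1)) = Mul(Mul(7, -3), -21) = Mul(-21, -21) = 441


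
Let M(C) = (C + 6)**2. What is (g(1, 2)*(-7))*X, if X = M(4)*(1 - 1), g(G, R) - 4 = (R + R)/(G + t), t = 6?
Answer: 0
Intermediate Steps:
M(C) = (6 + C)**2
g(G, R) = 4 + 2*R/(6 + G) (g(G, R) = 4 + (R + R)/(G + 6) = 4 + (2*R)/(6 + G) = 4 + 2*R/(6 + G))
X = 0 (X = (6 + 4)**2*(1 - 1) = 10**2*0 = 100*0 = 0)
(g(1, 2)*(-7))*X = ((2*(12 + 2 + 2*1)/(6 + 1))*(-7))*0 = ((2*(12 + 2 + 2)/7)*(-7))*0 = ((2*(1/7)*16)*(-7))*0 = ((32/7)*(-7))*0 = -32*0 = 0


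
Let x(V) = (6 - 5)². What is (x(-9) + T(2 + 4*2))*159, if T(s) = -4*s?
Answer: -6201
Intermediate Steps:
x(V) = 1 (x(V) = 1² = 1)
(x(-9) + T(2 + 4*2))*159 = (1 - 4*(2 + 4*2))*159 = (1 - 4*(2 + 8))*159 = (1 - 4*10)*159 = (1 - 40)*159 = -39*159 = -6201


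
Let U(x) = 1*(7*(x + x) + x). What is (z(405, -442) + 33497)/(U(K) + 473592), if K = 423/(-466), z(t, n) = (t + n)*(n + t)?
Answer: 5415852/73562509 ≈ 0.073622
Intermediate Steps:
z(t, n) = (n + t)**2 (z(t, n) = (n + t)*(n + t) = (n + t)**2)
K = -423/466 (K = 423*(-1/466) = -423/466 ≈ -0.90773)
U(x) = 15*x (U(x) = 1*(7*(2*x) + x) = 1*(14*x + x) = 1*(15*x) = 15*x)
(z(405, -442) + 33497)/(U(K) + 473592) = ((-442 + 405)**2 + 33497)/(15*(-423/466) + 473592) = ((-37)**2 + 33497)/(-6345/466 + 473592) = (1369 + 33497)/(220687527/466) = 34866*(466/220687527) = 5415852/73562509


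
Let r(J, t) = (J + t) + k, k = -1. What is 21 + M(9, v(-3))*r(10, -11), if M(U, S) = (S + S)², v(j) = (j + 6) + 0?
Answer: -51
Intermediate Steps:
r(J, t) = -1 + J + t (r(J, t) = (J + t) - 1 = -1 + J + t)
v(j) = 6 + j (v(j) = (6 + j) + 0 = 6 + j)
M(U, S) = 4*S² (M(U, S) = (2*S)² = 4*S²)
21 + M(9, v(-3))*r(10, -11) = 21 + (4*(6 - 3)²)*(-1 + 10 - 11) = 21 + (4*3²)*(-2) = 21 + (4*9)*(-2) = 21 + 36*(-2) = 21 - 72 = -51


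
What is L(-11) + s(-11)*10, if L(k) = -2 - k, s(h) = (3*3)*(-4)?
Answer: -351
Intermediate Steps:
s(h) = -36 (s(h) = 9*(-4) = -36)
L(-11) + s(-11)*10 = (-2 - 1*(-11)) - 36*10 = (-2 + 11) - 360 = 9 - 360 = -351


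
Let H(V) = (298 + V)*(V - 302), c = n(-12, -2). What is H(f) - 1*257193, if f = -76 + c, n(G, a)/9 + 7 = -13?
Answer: -280629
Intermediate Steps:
n(G, a) = -180 (n(G, a) = -63 + 9*(-13) = -63 - 117 = -180)
c = -180
f = -256 (f = -76 - 180 = -256)
H(V) = (-302 + V)*(298 + V) (H(V) = (298 + V)*(-302 + V) = (-302 + V)*(298 + V))
H(f) - 1*257193 = (-89996 + (-256)**2 - 4*(-256)) - 1*257193 = (-89996 + 65536 + 1024) - 257193 = -23436 - 257193 = -280629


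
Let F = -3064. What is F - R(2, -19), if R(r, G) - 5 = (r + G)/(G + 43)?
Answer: -73639/24 ≈ -3068.3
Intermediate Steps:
R(r, G) = 5 + (G + r)/(43 + G) (R(r, G) = 5 + (r + G)/(G + 43) = 5 + (G + r)/(43 + G))
F - R(2, -19) = -3064 - (215 + 2 + 6*(-19))/(43 - 19) = -3064 - (215 + 2 - 114)/24 = -3064 - 103/24 = -73639/24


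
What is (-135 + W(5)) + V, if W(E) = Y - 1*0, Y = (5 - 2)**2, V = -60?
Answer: -186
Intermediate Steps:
Y = 9 (Y = 3**2 = 9)
W(E) = 9 (W(E) = 9 - 1*0 = 9 + 0 = 9)
(-135 + W(5)) + V = (-135 + 9) - 60 = -126 - 60 = -186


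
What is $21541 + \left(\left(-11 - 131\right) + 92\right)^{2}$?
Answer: $24041$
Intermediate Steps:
$21541 + \left(\left(-11 - 131\right) + 92\right)^{2} = 21541 + \left(-142 + 92\right)^{2} = 21541 + \left(-50\right)^{2} = 21541 + 2500 = 24041$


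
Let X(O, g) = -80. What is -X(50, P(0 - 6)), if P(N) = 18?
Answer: 80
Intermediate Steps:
-X(50, P(0 - 6)) = -1*(-80) = 80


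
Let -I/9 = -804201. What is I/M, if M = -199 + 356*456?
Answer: 7237809/162137 ≈ 44.640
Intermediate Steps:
I = 7237809 (I = -9*(-804201) = 7237809)
M = 162137 (M = -199 + 162336 = 162137)
I/M = 7237809/162137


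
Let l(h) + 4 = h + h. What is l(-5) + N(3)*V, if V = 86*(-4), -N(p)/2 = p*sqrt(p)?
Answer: -14 + 2064*sqrt(3) ≈ 3561.0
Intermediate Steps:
l(h) = -4 + 2*h (l(h) = -4 + (h + h) = -4 + 2*h)
N(p) = -2*p**(3/2) (N(p) = -2*p*sqrt(p) = -2*p**(3/2))
V = -344
l(-5) + N(3)*V = (-4 + 2*(-5)) - 6*sqrt(3)*(-344) = (-4 - 10) - 6*sqrt(3)*(-344) = -14 - 6*sqrt(3)*(-344) = -14 + 2064*sqrt(3)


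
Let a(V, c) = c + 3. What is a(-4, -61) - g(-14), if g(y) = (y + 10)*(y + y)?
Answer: -170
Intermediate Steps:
a(V, c) = 3 + c
g(y) = 2*y*(10 + y) (g(y) = (10 + y)*(2*y) = 2*y*(10 + y))
a(-4, -61) - g(-14) = (3 - 61) - 2*(-14)*(10 - 14) = -58 - 2*(-14)*(-4) = -58 - 1*112 = -58 - 112 = -170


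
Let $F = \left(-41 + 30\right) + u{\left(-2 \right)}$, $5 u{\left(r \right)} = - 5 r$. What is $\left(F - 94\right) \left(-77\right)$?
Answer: $7931$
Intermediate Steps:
$u{\left(r \right)} = - r$ ($u{\left(r \right)} = \frac{\left(-5\right) r}{5} = - r$)
$F = -9$ ($F = \left(-41 + 30\right) - -2 = -11 + 2 = -9$)
$\left(F - 94\right) \left(-77\right) = \left(-9 - 94\right) \left(-77\right) = \left(-103\right) \left(-77\right) = 7931$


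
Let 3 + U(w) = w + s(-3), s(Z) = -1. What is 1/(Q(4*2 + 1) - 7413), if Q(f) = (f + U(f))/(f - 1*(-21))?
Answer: -15/111188 ≈ -0.00013491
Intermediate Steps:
U(w) = -4 + w (U(w) = -3 + (w - 1) = -3 + (-1 + w) = -4 + w)
Q(f) = (-4 + 2*f)/(21 + f) (Q(f) = (f + (-4 + f))/(f - 1*(-21)) = (-4 + 2*f)/(f + 21) = (-4 + 2*f)/(21 + f))
1/(Q(4*2 + 1) - 7413) = 1/(2*(-2 + (4*2 + 1))/(21 + (4*2 + 1)) - 7413) = 1/(2*(-2 + (8 + 1))/(21 + (8 + 1)) - 7413) = 1/(2*(-2 + 9)/(21 + 9) - 7413) = 1/(2*7/30 - 7413) = 1/(2*(1/30)*7 - 7413) = 1/(7/15 - 7413) = 1/(-111188/15) = -15/111188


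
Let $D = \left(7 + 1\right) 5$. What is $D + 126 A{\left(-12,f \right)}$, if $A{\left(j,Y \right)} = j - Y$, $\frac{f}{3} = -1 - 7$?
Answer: $1552$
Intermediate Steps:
$D = 40$ ($D = 8 \cdot 5 = 40$)
$f = -24$ ($f = 3 \left(-1 - 7\right) = 3 \left(-8\right) = -24$)
$D + 126 A{\left(-12,f \right)} = 40 + 126 \left(-12 - -24\right) = 40 + 126 \left(-12 + 24\right) = 40 + 126 \cdot 12 = 40 + 1512 = 1552$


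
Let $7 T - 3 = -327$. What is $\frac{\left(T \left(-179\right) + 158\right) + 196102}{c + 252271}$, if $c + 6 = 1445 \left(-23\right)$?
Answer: $\frac{238636}{255535} \approx 0.93387$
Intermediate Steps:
$c = -33241$ ($c = -6 + 1445 \left(-23\right) = -6 - 33235 = -33241$)
$T = - \frac{324}{7}$ ($T = \frac{3}{7} + \frac{1}{7} \left(-327\right) = \frac{3}{7} - \frac{327}{7} = - \frac{324}{7} \approx -46.286$)
$\frac{\left(T \left(-179\right) + 158\right) + 196102}{c + 252271} = \frac{\left(\left(- \frac{324}{7}\right) \left(-179\right) + 158\right) + 196102}{-33241 + 252271} = \frac{\left(\frac{57996}{7} + 158\right) + 196102}{219030} = \left(\frac{59102}{7} + 196102\right) \frac{1}{219030} = \frac{1431816}{7} \cdot \frac{1}{219030} = \frac{238636}{255535}$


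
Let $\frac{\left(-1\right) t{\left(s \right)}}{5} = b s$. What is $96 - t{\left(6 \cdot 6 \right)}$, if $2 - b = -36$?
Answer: $6936$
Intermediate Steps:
$b = 38$ ($b = 2 - -36 = 2 + 36 = 38$)
$t{\left(s \right)} = - 190 s$ ($t{\left(s \right)} = - 5 \cdot 38 s = - 190 s$)
$96 - t{\left(6 \cdot 6 \right)} = 96 - - 190 \cdot 6 \cdot 6 = 96 - \left(-190\right) 36 = 96 - -6840 = 96 + 6840 = 6936$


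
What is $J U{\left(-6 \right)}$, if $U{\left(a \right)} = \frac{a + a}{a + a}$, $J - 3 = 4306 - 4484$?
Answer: $-175$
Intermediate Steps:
$J = -175$ ($J = 3 + \left(4306 - 4484\right) = 3 - 178 = -175$)
$U{\left(a \right)} = 1$ ($U{\left(a \right)} = \frac{2 a}{2 a} = 2 a \frac{1}{2 a} = 1$)
$J U{\left(-6 \right)} = \left(-175\right) 1 = -175$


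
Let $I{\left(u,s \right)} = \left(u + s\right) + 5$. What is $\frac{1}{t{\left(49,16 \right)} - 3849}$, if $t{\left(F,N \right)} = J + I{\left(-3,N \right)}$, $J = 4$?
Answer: $- \frac{1}{3827} \approx -0.0002613$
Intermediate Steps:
$I{\left(u,s \right)} = 5 + s + u$ ($I{\left(u,s \right)} = \left(s + u\right) + 5 = 5 + s + u$)
$t{\left(F,N \right)} = 6 + N$ ($t{\left(F,N \right)} = 4 + \left(5 + N - 3\right) = 4 + \left(2 + N\right) = 6 + N$)
$\frac{1}{t{\left(49,16 \right)} - 3849} = \frac{1}{\left(6 + 16\right) - 3849} = \frac{1}{22 - 3849} = \frac{1}{-3827} = - \frac{1}{3827}$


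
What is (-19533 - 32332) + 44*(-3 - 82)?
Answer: -55605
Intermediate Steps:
(-19533 - 32332) + 44*(-3 - 82) = -51865 + 44*(-85) = -51865 - 3740 = -55605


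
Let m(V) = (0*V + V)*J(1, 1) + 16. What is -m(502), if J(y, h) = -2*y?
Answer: 988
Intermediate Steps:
m(V) = 16 - 2*V (m(V) = (0*V + V)*(-2*1) + 16 = (0 + V)*(-2) + 16 = V*(-2) + 16 = -2*V + 16 = 16 - 2*V)
-m(502) = -(16 - 2*502) = -(16 - 1004) = -1*(-988) = 988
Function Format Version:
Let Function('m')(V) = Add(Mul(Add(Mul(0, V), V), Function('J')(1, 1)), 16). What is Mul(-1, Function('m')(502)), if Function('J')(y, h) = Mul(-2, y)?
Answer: 988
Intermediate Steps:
Function('m')(V) = Add(16, Mul(-2, V)) (Function('m')(V) = Add(Mul(Add(Mul(0, V), V), Mul(-2, 1)), 16) = Add(Mul(Add(0, V), -2), 16) = Add(Mul(V, -2), 16) = Add(Mul(-2, V), 16) = Add(16, Mul(-2, V)))
Mul(-1, Function('m')(502)) = Mul(-1, Add(16, Mul(-2, 502))) = Mul(-1, Add(16, -1004)) = Mul(-1, -988) = 988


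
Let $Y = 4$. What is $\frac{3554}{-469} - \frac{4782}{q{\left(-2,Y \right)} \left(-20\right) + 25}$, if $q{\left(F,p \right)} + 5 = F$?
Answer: $- \frac{943056}{25795} \approx -36.56$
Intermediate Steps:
$q{\left(F,p \right)} = -5 + F$
$\frac{3554}{-469} - \frac{4782}{q{\left(-2,Y \right)} \left(-20\right) + 25} = \frac{3554}{-469} - \frac{4782}{\left(-5 - 2\right) \left(-20\right) + 25} = 3554 \left(- \frac{1}{469}\right) - \frac{4782}{\left(-7\right) \left(-20\right) + 25} = - \frac{3554}{469} - \frac{4782}{140 + 25} = - \frac{3554}{469} - \frac{4782}{165} = - \frac{3554}{469} - \frac{1594}{55} = - \frac{943056}{25795}$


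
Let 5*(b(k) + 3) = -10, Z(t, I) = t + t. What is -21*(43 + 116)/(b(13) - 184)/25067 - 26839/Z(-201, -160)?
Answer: 224260105/3358978 ≈ 66.764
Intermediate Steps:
Z(t, I) = 2*t
b(k) = -5 (b(k) = -3 + (⅕)*(-10) = -3 - 2 = -5)
-21*(43 + 116)/(b(13) - 184)/25067 - 26839/Z(-201, -160) = -21*(43 + 116)/(-5 - 184)/25067 - 26839/(2*(-201)) = -3339/(-189)*(1/25067) - 26839/(-402) = -3339*(-1)/189*(1/25067) - 26839*(-1/402) = -21*(-53/63)*(1/25067) + 26839/402 = (53/3)*(1/25067) + 26839/402 = 53/75201 + 26839/402 = 224260105/3358978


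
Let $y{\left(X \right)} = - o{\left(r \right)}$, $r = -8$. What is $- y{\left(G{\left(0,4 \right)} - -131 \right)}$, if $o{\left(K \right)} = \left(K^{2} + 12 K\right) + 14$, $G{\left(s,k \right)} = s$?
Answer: $-18$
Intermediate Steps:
$o{\left(K \right)} = 14 + K^{2} + 12 K$
$y{\left(X \right)} = 18$ ($y{\left(X \right)} = - (14 + \left(-8\right)^{2} + 12 \left(-8\right)) = - (14 + 64 - 96) = \left(-1\right) \left(-18\right) = 18$)
$- y{\left(G{\left(0,4 \right)} - -131 \right)} = \left(-1\right) 18 = -18$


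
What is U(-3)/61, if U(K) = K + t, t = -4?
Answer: -7/61 ≈ -0.11475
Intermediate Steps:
U(K) = -4 + K (U(K) = K - 4 = -4 + K)
U(-3)/61 = (-4 - 3)/61 = -7*1/61 = -7/61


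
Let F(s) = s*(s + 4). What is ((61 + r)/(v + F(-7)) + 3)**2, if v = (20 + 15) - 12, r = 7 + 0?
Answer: 2500/121 ≈ 20.661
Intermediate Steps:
F(s) = s*(4 + s)
r = 7
v = 23 (v = 35 - 12 = 23)
((61 + r)/(v + F(-7)) + 3)**2 = ((61 + 7)/(23 - 7*(4 - 7)) + 3)**2 = (68/(23 - 7*(-3)) + 3)**2 = (68/(23 + 21) + 3)**2 = (68/44 + 3)**2 = (68*(1/44) + 3)**2 = (17/11 + 3)**2 = (50/11)**2 = 2500/121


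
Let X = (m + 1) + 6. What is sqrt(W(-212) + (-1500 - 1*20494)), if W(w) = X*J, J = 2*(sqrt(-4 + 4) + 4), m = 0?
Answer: I*sqrt(21938) ≈ 148.11*I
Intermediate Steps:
J = 8 (J = 2*(sqrt(0) + 4) = 2*(0 + 4) = 2*4 = 8)
X = 7 (X = (0 + 1) + 6 = 1 + 6 = 7)
W(w) = 56 (W(w) = 7*8 = 56)
sqrt(W(-212) + (-1500 - 1*20494)) = sqrt(56 + (-1500 - 1*20494)) = sqrt(56 + (-1500 - 20494)) = sqrt(56 - 21994) = sqrt(-21938) = I*sqrt(21938)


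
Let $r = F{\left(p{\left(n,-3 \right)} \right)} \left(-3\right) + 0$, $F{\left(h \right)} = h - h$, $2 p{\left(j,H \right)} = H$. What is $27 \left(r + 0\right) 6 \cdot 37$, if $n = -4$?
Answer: $0$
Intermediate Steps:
$p{\left(j,H \right)} = \frac{H}{2}$
$F{\left(h \right)} = 0$
$r = 0$ ($r = 0 \left(-3\right) + 0 = 0 + 0 = 0$)
$27 \left(r + 0\right) 6 \cdot 37 = 27 \left(0 + 0\right) 6 \cdot 37 = 27 \cdot 0 \cdot 6 \cdot 37 = 27 \cdot 0 \cdot 37 = 0 \cdot 37 = 0$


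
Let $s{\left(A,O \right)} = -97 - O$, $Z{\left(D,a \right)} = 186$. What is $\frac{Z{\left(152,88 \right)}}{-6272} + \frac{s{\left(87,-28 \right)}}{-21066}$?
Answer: $- \frac{290459}{11010496} \approx -0.02638$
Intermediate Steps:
$\frac{Z{\left(152,88 \right)}}{-6272} + \frac{s{\left(87,-28 \right)}}{-21066} = \frac{186}{-6272} + \frac{-97 - -28}{-21066} = 186 \left(- \frac{1}{6272}\right) + \left(-97 + 28\right) \left(- \frac{1}{21066}\right) = - \frac{93}{3136} - - \frac{23}{7022} = - \frac{93}{3136} + \frac{23}{7022} = - \frac{290459}{11010496}$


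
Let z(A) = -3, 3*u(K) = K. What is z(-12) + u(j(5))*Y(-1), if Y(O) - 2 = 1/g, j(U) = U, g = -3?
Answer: -2/9 ≈ -0.22222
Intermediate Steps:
u(K) = K/3
Y(O) = 5/3 (Y(O) = 2 + 1/(-3) = 2 - ⅓ = 5/3)
z(-12) + u(j(5))*Y(-1) = -3 + ((⅓)*5)*(5/3) = -3 + (5/3)*(5/3) = -3 + 25/9 = -2/9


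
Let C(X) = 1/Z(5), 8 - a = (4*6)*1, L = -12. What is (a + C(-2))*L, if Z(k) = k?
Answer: 948/5 ≈ 189.60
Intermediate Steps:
a = -16 (a = 8 - 4*6 = 8 - 24 = -16)
C(X) = ⅕ (C(X) = 1/5 = ⅕)
(a + C(-2))*L = (-16 + ⅕)*(-12) = -79/5*(-12) = 948/5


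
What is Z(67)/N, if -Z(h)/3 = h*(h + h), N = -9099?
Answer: 8978/3033 ≈ 2.9601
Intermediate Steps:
Z(h) = -6*h**2 (Z(h) = -3*h*(h + h) = -3*h*2*h = -6*h**2)
Z(67)/N = -6*67**2/(-9099) = -6*4489*(-1/9099) = -26934*(-1/9099) = 8978/3033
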